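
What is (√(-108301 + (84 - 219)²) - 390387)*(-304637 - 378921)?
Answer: 266852156946 - 1367116*I*√22519 ≈ 2.6685e+11 - 2.0515e+8*I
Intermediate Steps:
(√(-108301 + (84 - 219)²) - 390387)*(-304637 - 378921) = (√(-108301 + (-135)²) - 390387)*(-683558) = (√(-108301 + 18225) - 390387)*(-683558) = (√(-90076) - 390387)*(-683558) = (2*I*√22519 - 390387)*(-683558) = (-390387 + 2*I*√22519)*(-683558) = 266852156946 - 1367116*I*√22519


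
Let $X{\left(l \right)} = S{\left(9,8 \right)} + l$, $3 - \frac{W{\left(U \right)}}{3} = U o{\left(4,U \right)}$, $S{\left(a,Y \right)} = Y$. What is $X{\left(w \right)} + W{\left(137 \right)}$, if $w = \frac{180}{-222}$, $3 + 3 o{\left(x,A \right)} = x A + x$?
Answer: $- \frac{2782282}{37} \approx -75197.0$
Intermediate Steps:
$o{\left(x,A \right)} = -1 + \frac{x}{3} + \frac{A x}{3}$ ($o{\left(x,A \right)} = -1 + \frac{x A + x}{3} = -1 + \frac{A x + x}{3} = -1 + \frac{x + A x}{3} = -1 + \left(\frac{x}{3} + \frac{A x}{3}\right) = -1 + \frac{x}{3} + \frac{A x}{3}$)
$W{\left(U \right)} = 9 - 3 U \left(\frac{1}{3} + \frac{4 U}{3}\right)$ ($W{\left(U \right)} = 9 - 3 U \left(-1 + \frac{1}{3} \cdot 4 + \frac{1}{3} U 4\right) = 9 - 3 U \left(-1 + \frac{4}{3} + \frac{4 U}{3}\right) = 9 - 3 U \left(\frac{1}{3} + \frac{4 U}{3}\right)$)
$w = - \frac{30}{37}$ ($w = 180 \left(- \frac{1}{222}\right) = - \frac{30}{37} \approx -0.81081$)
$X{\left(l \right)} = 8 + l$
$X{\left(w \right)} + W{\left(137 \right)} = \left(8 - \frac{30}{37}\right) + \left(9 - 137 \left(1 + 4 \cdot 137\right)\right) = \frac{266}{37} + \left(9 - 137 \left(1 + 548\right)\right) = \frac{266}{37} + \left(9 - 137 \cdot 549\right) = \frac{266}{37} + \left(9 - 75213\right) = \frac{266}{37} - 75204 = - \frac{2782282}{37}$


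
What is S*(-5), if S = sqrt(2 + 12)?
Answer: -5*sqrt(14) ≈ -18.708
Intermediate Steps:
S = sqrt(14) ≈ 3.7417
S*(-5) = sqrt(14)*(-5) = -5*sqrt(14)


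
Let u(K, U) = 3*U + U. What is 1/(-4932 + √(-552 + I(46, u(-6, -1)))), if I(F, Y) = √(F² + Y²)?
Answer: -1/(4932 - I*√(552 - 2*√533)) ≈ -0.00020275 - 9.2458e-7*I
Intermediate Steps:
u(K, U) = 4*U
1/(-4932 + √(-552 + I(46, u(-6, -1)))) = 1/(-4932 + √(-552 + √(46² + (4*(-1))²))) = 1/(-4932 + √(-552 + √(2116 + (-4)²))) = 1/(-4932 + √(-552 + √(2116 + 16))) = 1/(-4932 + √(-552 + √2132)) = 1/(-4932 + √(-552 + 2*√533))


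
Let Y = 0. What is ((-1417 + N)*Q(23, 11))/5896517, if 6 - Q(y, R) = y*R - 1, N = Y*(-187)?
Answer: 348582/5896517 ≈ 0.059117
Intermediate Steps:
N = 0 (N = 0*(-187) = 0)
Q(y, R) = 7 - R*y (Q(y, R) = 6 - (y*R - 1) = 6 - (R*y - 1) = 6 - (-1 + R*y) = 6 + (1 - R*y) = 7 - R*y)
((-1417 + N)*Q(23, 11))/5896517 = ((-1417 + 0)*(7 - 1*11*23))/5896517 = -1417*(7 - 253)*(1/5896517) = -1417*(-246)*(1/5896517) = 348582*(1/5896517) = 348582/5896517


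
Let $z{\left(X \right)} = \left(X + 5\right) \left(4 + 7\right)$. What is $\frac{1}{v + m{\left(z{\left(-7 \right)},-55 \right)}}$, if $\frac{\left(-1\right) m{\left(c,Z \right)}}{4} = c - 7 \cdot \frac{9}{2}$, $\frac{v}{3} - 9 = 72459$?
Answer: $\frac{1}{217618} \approx 4.5952 \cdot 10^{-6}$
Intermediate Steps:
$z{\left(X \right)} = 55 + 11 X$ ($z{\left(X \right)} = \left(5 + X\right) 11 = 55 + 11 X$)
$v = 217404$ ($v = 27 + 3 \cdot 72459 = 27 + 217377 = 217404$)
$m{\left(c,Z \right)} = 126 - 4 c$ ($m{\left(c,Z \right)} = - 4 \left(c - 7 \cdot \frac{9}{2}\right) = - 4 \left(c - 7 \cdot 9 \cdot \frac{1}{2}\right) = - 4 \left(c - \frac{63}{2}\right) = - 4 \left(- \frac{63}{2} + c\right) = 126 - 4 c$)
$\frac{1}{v + m{\left(z{\left(-7 \right)},-55 \right)}} = \frac{1}{217404 + \left(126 - 4 \left(55 + 11 \left(-7\right)\right)\right)} = \frac{1}{217404 + \left(126 - 4 \left(55 - 77\right)\right)} = \frac{1}{217404 + \left(126 - -88\right)} = \frac{1}{217404 + \left(126 + 88\right)} = \frac{1}{217404 + 214} = \frac{1}{217618}$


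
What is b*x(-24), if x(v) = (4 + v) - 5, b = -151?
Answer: 3775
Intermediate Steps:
x(v) = -1 + v
b*x(-24) = -151*(-1 - 24) = -151*(-25) = 3775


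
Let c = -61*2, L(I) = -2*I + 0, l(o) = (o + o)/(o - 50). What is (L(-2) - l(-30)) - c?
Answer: 501/4 ≈ 125.25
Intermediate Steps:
l(o) = 2*o/(-50 + o) (l(o) = (2*o)/(-50 + o) = 2*o/(-50 + o))
L(I) = -2*I
c = -122
(L(-2) - l(-30)) - c = (-2*(-2) - 2*(-30)/(-50 - 30)) - 1*(-122) = (4 - 2*(-30)/(-80)) + 122 = (4 - 2*(-30)*(-1)/80) + 122 = (4 - 1*¾) + 122 = (4 - ¾) + 122 = 13/4 + 122 = 501/4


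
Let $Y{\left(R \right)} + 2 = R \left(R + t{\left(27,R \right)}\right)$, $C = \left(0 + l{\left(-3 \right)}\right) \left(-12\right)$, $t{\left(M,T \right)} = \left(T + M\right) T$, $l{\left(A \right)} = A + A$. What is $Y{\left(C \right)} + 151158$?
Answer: $669556$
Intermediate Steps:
$l{\left(A \right)} = 2 A$
$t{\left(M,T \right)} = T \left(M + T\right)$ ($t{\left(M,T \right)} = \left(M + T\right) T = T \left(M + T\right)$)
$C = 72$ ($C = \left(0 + 2 \left(-3\right)\right) \left(-12\right) = \left(0 - 6\right) \left(-12\right) = \left(-6\right) \left(-12\right) = 72$)
$Y{\left(R \right)} = -2 + R \left(R + R \left(27 + R\right)\right)$
$Y{\left(C \right)} + 151158 = \left(-2 + 72^{3} + 28 \cdot 72^{2}\right) + 151158 = \left(-2 + 373248 + 28 \cdot 5184\right) + 151158 = \left(-2 + 373248 + 145152\right) + 151158 = 518398 + 151158 = 669556$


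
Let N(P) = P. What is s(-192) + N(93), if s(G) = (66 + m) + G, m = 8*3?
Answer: -9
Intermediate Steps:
m = 24
s(G) = 90 + G (s(G) = (66 + 24) + G = 90 + G)
s(-192) + N(93) = (90 - 192) + 93 = -102 + 93 = -9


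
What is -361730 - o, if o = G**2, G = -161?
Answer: -387651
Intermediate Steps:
o = 25921 (o = (-161)**2 = 25921)
-361730 - o = -361730 - 1*25921 = -361730 - 25921 = -387651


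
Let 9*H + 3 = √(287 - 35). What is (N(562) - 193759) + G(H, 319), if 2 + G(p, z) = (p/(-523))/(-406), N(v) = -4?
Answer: -123431017711/637014 + √7/318507 ≈ -1.9377e+5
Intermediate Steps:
H = -⅓ + 2*√7/3 (H = -⅓ + √(287 - 35)/9 = -⅓ + √252/9 = -⅓ + (6*√7)/9 = -⅓ + 2*√7/3 ≈ 1.4305)
G(p, z) = -2 + p/212338 (G(p, z) = -2 + (p/(-523))/(-406) = -2 + (p*(-1/523))*(-1/406) = -2 - p/523*(-1/406) = -2 + p/212338)
(N(562) - 193759) + G(H, 319) = (-4 - 193759) + (-2 + (-⅓ + 2*√7/3)/212338) = -193763 + (-2 + (-1/637014 + √7/318507)) = -193763 + (-1274029/637014 + √7/318507) = -123431017711/637014 + √7/318507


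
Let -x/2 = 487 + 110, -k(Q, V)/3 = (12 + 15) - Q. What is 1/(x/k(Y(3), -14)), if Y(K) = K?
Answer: 12/199 ≈ 0.060301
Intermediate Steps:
k(Q, V) = -81 + 3*Q (k(Q, V) = -3*((12 + 15) - Q) = -3*(27 - Q) = -81 + 3*Q)
x = -1194 (x = -2*(487 + 110) = -2*597 = -1194)
1/(x/k(Y(3), -14)) = 1/(-1194/(-81 + 3*3)) = 1/(-1194/(-81 + 9)) = 1/(-1194/(-72)) = 1/(-1194*(-1/72)) = 1/(199/12) = 12/199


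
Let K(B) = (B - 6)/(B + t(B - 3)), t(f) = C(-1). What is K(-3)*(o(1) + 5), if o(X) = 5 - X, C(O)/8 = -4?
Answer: 81/35 ≈ 2.3143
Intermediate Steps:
C(O) = -32 (C(O) = 8*(-4) = -32)
t(f) = -32
K(B) = (-6 + B)/(-32 + B) (K(B) = (B - 6)/(B - 32) = (-6 + B)/(-32 + B))
K(-3)*(o(1) + 5) = ((-6 - 3)/(-32 - 3))*((5 - 1*1) + 5) = (-9/(-35))*((5 - 1) + 5) = (-1/35*(-9))*(4 + 5) = (9/35)*9 = 81/35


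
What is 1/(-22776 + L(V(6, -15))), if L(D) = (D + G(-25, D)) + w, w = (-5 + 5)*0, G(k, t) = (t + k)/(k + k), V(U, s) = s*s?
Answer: -1/22555 ≈ -4.4336e-5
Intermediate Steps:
V(U, s) = s²
G(k, t) = (k + t)/(2*k) (G(k, t) = (k + t)/((2*k)) = (k + t)*(1/(2*k)) = (k + t)/(2*k))
w = 0 (w = 0*0 = 0)
L(D) = ½ + 49*D/50 (L(D) = (D + (½)*(-25 + D)/(-25)) + 0 = (D + (½)*(-1/25)*(-25 + D)) + 0 = (D + (½ - D/50)) + 0 = (½ + 49*D/50) + 0 = ½ + 49*D/50)
1/(-22776 + L(V(6, -15))) = 1/(-22776 + (½ + (49/50)*(-15)²)) = 1/(-22776 + (½ + (49/50)*225)) = 1/(-22776 + (½ + 441/2)) = 1/(-22776 + 221) = 1/(-22555) = -1/22555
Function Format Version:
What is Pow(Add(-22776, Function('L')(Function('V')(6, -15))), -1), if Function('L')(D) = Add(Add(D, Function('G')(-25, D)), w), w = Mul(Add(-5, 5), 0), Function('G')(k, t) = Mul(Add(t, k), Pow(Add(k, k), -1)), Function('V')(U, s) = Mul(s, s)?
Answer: Rational(-1, 22555) ≈ -4.4336e-5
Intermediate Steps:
Function('V')(U, s) = Pow(s, 2)
Function('G')(k, t) = Mul(Rational(1, 2), Pow(k, -1), Add(k, t)) (Function('G')(k, t) = Mul(Add(k, t), Pow(Mul(2, k), -1)) = Mul(Add(k, t), Mul(Rational(1, 2), Pow(k, -1))) = Mul(Rational(1, 2), Pow(k, -1), Add(k, t)))
w = 0 (w = Mul(0, 0) = 0)
Function('L')(D) = Add(Rational(1, 2), Mul(Rational(49, 50), D)) (Function('L')(D) = Add(Add(D, Mul(Rational(1, 2), Pow(-25, -1), Add(-25, D))), 0) = Add(Add(D, Mul(Rational(1, 2), Rational(-1, 25), Add(-25, D))), 0) = Add(Add(D, Add(Rational(1, 2), Mul(Rational(-1, 50), D))), 0) = Add(Add(Rational(1, 2), Mul(Rational(49, 50), D)), 0) = Add(Rational(1, 2), Mul(Rational(49, 50), D)))
Pow(Add(-22776, Function('L')(Function('V')(6, -15))), -1) = Pow(Add(-22776, Add(Rational(1, 2), Mul(Rational(49, 50), Pow(-15, 2)))), -1) = Pow(Add(-22776, Add(Rational(1, 2), Mul(Rational(49, 50), 225))), -1) = Pow(Add(-22776, Add(Rational(1, 2), Rational(441, 2))), -1) = Pow(Add(-22776, 221), -1) = Pow(-22555, -1) = Rational(-1, 22555)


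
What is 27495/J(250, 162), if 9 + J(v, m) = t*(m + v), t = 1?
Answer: 2115/31 ≈ 68.226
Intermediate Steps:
J(v, m) = -9 + m + v (J(v, m) = -9 + 1*(m + v) = -9 + (m + v) = -9 + m + v)
27495/J(250, 162) = 27495/(-9 + 162 + 250) = 27495/403 = 27495*(1/403) = 2115/31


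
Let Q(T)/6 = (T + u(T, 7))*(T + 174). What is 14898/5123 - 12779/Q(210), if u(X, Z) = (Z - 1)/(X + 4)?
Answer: 764380595797/265257628416 ≈ 2.8817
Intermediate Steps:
u(X, Z) = (-1 + Z)/(4 + X)
Q(T) = 6*(174 + T)*(T + 6/(4 + T)) (Q(T) = 6*((T + (-1 + 7)/(4 + T))*(T + 174)) = 6*((T + 6/(4 + T))*(174 + T)) = 6*((174 + T)*(T + 6/(4 + T))) = 6*(174 + T)*(T + 6/(4 + T)))
14898/5123 - 12779/Q(210) = 14898/5123 - 12779*(4 + 210)/(6*(1044 + 6*210 + 210*(4 + 210)*(174 + 210))) = 14898*(1/5123) - 12779*107/(3*(1044 + 1260 + 210*214*384)) = 14898/5123 - 12779*107/(3*(1044 + 1260 + 17256960)) = 14898/5123 - 12779/(6*(1/214)*17259264) = 14898/5123 - 12779/51777792/107 = 14898/5123 - 12779*107/51777792 = 14898/5123 - 1367353/51777792 = 764380595797/265257628416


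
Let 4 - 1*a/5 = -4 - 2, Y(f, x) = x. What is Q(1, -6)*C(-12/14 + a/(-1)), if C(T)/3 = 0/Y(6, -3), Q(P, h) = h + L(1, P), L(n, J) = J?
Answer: 0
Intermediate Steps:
a = 50 (a = 20 - 5*(-4 - 2) = 20 - 5*(-6) = 20 + 30 = 50)
Q(P, h) = P + h (Q(P, h) = h + P = P + h)
C(T) = 0 (C(T) = 3*(0/(-3)) = 3*(0*(-⅓)) = 3*0 = 0)
Q(1, -6)*C(-12/14 + a/(-1)) = (1 - 6)*0 = -5*0 = 0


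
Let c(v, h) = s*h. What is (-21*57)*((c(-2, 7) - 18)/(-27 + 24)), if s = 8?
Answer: 15162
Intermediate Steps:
c(v, h) = 8*h
(-21*57)*((c(-2, 7) - 18)/(-27 + 24)) = (-21*57)*((8*7 - 18)/(-27 + 24)) = -1197*(56 - 18)/(-3) = -45486*(-1)/3 = -1197*(-38/3) = 15162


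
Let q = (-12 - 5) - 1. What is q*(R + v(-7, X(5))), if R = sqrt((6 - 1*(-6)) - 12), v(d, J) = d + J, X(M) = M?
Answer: 36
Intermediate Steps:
v(d, J) = J + d
q = -18 (q = -17 - 1 = -18)
R = 0 (R = sqrt((6 + 6) - 12) = sqrt(12 - 12) = sqrt(0) = 0)
q*(R + v(-7, X(5))) = -18*(0 + (5 - 7)) = -18*(0 - 2) = -18*(-2) = 36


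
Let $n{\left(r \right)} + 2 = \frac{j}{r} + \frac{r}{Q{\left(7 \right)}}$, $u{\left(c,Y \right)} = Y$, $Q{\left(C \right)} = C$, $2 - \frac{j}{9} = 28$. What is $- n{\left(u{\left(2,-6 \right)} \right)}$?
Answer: $- \frac{253}{7} \approx -36.143$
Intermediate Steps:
$j = -234$ ($j = 18 - 252 = -234$)
$n{\left(r \right)} = -2 - \frac{234}{r} + \frac{r}{7}$ ($n{\left(r \right)} = -2 + \left(- \frac{234}{r} + \frac{r}{7}\right) = -2 - \frac{234}{r} + \frac{r}{7}$)
$- n{\left(u{\left(2,-6 \right)} \right)} = - (-2 - \frac{234}{-6} + \frac{1}{7} \left(-6\right)) = - (-2 - -39 - \frac{6}{7}) = - (-2 + 39 - \frac{6}{7}) = \left(-1\right) \frac{253}{7} = - \frac{253}{7}$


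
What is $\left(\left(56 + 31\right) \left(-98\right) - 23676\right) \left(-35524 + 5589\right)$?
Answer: $963966870$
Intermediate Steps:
$\left(\left(56 + 31\right) \left(-98\right) - 23676\right) \left(-35524 + 5589\right) = \left(87 \left(-98\right) - 23676\right) \left(-29935\right) = \left(-8526 - 23676\right) \left(-29935\right) = \left(-32202\right) \left(-29935\right) = 963966870$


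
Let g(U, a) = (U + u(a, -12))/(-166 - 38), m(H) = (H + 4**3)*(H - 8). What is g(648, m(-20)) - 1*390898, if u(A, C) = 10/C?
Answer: -478463035/1224 ≈ -3.9090e+5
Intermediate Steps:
m(H) = (-8 + H)*(64 + H) (m(H) = (H + 64)*(-8 + H) = (64 + H)*(-8 + H) = (-8 + H)*(64 + H))
g(U, a) = 5/1224 - U/204 (g(U, a) = (U + 10/(-12))/(-166 - 38) = (U + 10*(-1/12))/(-204) = (U - 5/6)*(-1/204) = (-5/6 + U)*(-1/204) = 5/1224 - U/204)
g(648, m(-20)) - 1*390898 = (5/1224 - 1/204*648) - 1*390898 = (5/1224 - 54/17) - 390898 = -3883/1224 - 390898 = -478463035/1224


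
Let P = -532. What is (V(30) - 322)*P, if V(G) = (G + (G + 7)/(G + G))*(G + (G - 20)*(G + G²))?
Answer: -151796358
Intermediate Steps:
V(G) = (G + (-20 + G)*(G + G²))*(G + (7 + G)/(2*G)) (V(G) = (G + (7 + G)/((2*G)))*(G + (-20 + G)*(G + G²)) = (G + (7 + G)*(1/(2*G)))*(G + (-20 + G)*(G + G²)) = (G + (7 + G)/(2*G))*(G + (-20 + G)*(G + G²)) = (G + (-20 + G)*(G + G²))*(G + (7 + G)/(2*G)))
(V(30) - 322)*P = ((-133/2 + 30⁴ - 76*30 - 25*30² - 37/2*30³) - 322)*(-532) = ((-133/2 + 810000 - 2280 - 25*900 - 37/2*27000) - 322)*(-532) = ((-133/2 + 810000 - 2280 - 22500 - 499500) - 322)*(-532) = (571307/2 - 322)*(-532) = (570663/2)*(-532) = -151796358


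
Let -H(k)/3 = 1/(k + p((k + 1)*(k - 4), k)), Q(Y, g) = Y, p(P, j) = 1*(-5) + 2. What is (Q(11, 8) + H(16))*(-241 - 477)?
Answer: -100520/13 ≈ -7732.3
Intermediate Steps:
p(P, j) = -3 (p(P, j) = -5 + 2 = -3)
H(k) = -3/(-3 + k) (H(k) = -3/(k - 3) = -3/(-3 + k))
(Q(11, 8) + H(16))*(-241 - 477) = (11 - 3/(-3 + 16))*(-241 - 477) = (11 - 3/13)*(-718) = (140/13)*(-718) = -100520/13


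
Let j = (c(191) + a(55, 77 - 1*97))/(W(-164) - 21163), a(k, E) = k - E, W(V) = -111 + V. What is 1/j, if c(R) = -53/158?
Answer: -3387204/11797 ≈ -287.12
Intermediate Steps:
c(R) = -53/158 (c(R) = -53*1/158 = -53/158)
j = -11797/3387204 (j = (-53/158 + (55 - (77 - 1*97)))/((-111 - 164) - 21163) = (-53/158 + (55 - (77 - 97)))/(-275 - 21163) = (-53/158 + (55 - 1*(-20)))/(-21438) = (-53/158 + (55 + 20))*(-1/21438) = (-53/158 + 75)*(-1/21438) = (11797/158)*(-1/21438) = -11797/3387204 ≈ -0.0034828)
1/j = 1/(-11797/3387204) = -3387204/11797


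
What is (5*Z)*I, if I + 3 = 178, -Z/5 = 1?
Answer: -4375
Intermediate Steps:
Z = -5 (Z = -5*1 = -5)
I = 175 (I = -3 + 178 = 175)
(5*Z)*I = (5*(-5))*175 = -25*175 = -4375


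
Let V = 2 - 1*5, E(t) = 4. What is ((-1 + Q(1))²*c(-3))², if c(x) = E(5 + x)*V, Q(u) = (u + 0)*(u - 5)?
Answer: 90000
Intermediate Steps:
Q(u) = u*(-5 + u)
V = -3 (V = 2 - 5 = -3)
c(x) = -12 (c(x) = 4*(-3) = -12)
((-1 + Q(1))²*c(-3))² = ((-1 + 1*(-5 + 1))²*(-12))² = ((-1 + 1*(-4))²*(-12))² = ((-1 - 4)²*(-12))² = ((-5)²*(-12))² = (25*(-12))² = (-300)² = 90000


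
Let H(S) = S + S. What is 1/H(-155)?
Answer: -1/310 ≈ -0.0032258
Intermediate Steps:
H(S) = 2*S
1/H(-155) = 1/(2*(-155)) = 1/(-310) = -1/310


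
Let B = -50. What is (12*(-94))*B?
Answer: 56400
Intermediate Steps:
(12*(-94))*B = (12*(-94))*(-50) = -1128*(-50) = 56400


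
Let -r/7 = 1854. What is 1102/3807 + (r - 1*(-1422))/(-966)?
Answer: 7509704/612927 ≈ 12.252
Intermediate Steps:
r = -12978 (r = -7*1854 = -12978)
1102/3807 + (r - 1*(-1422))/(-966) = 1102/3807 + (-12978 - 1*(-1422))/(-966) = 1102*(1/3807) + (-12978 + 1422)*(-1/966) = 1102/3807 - 11556*(-1/966) = 1102/3807 + 1926/161 = 7509704/612927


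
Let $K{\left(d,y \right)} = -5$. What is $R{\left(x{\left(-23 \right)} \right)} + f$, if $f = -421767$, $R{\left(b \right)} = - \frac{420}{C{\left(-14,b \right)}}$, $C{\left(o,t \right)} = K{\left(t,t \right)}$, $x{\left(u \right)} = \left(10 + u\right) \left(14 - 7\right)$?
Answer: $-421683$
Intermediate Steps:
$x{\left(u \right)} = 70 + 7 u$ ($x{\left(u \right)} = \left(10 + u\right) 7 = 70 + 7 u$)
$C{\left(o,t \right)} = -5$
$R{\left(b \right)} = 84$ ($R{\left(b \right)} = - \frac{420}{-5} = \left(-420\right) \left(- \frac{1}{5}\right) = 84$)
$R{\left(x{\left(-23 \right)} \right)} + f = 84 - 421767 = -421683$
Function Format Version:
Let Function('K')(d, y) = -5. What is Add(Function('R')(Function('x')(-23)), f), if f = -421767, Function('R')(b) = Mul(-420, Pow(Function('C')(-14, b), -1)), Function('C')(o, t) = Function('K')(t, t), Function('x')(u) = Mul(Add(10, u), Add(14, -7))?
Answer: -421683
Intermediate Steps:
Function('x')(u) = Add(70, Mul(7, u)) (Function('x')(u) = Mul(Add(10, u), 7) = Add(70, Mul(7, u)))
Function('C')(o, t) = -5
Function('R')(b) = 84 (Function('R')(b) = Mul(-420, Pow(-5, -1)) = Mul(-420, Rational(-1, 5)) = 84)
Add(Function('R')(Function('x')(-23)), f) = Add(84, -421767) = -421683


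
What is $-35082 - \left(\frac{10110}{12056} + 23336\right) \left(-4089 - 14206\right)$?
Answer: $\frac{2573427826289}{6028} \approx 4.2691 \cdot 10^{8}$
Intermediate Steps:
$-35082 - \left(\frac{10110}{12056} + 23336\right) \left(-4089 - 14206\right) = -35082 - \left(10110 \cdot \frac{1}{12056} + 23336\right) \left(-18295\right) = -35082 - \left(\frac{5055}{6028} + 23336\right) \left(-18295\right) = -35082 - \frac{140674463}{6028} \left(-18295\right) = -35082 - - \frac{2573639300585}{6028} = -35082 + \frac{2573639300585}{6028} = \frac{2573427826289}{6028}$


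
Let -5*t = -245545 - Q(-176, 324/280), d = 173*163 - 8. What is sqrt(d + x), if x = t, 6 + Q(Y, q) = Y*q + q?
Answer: 7*sqrt(157670)/10 ≈ 277.95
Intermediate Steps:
d = 28191 (d = 28199 - 8 = 28191)
Q(Y, q) = -6 + q + Y*q (Q(Y, q) = -6 + (Y*q + q) = -6 + (q + Y*q) = -6 + q + Y*q)
t = 490673/10 (t = -(-245545 - (-6 + 324/280 - 57024/280))/5 = -(-245545 - (-6 + 324*(1/280) - 57024/280))/5 = -(-245545 - (-6 + 81/70 - 176*81/70))/5 = -(-245545 - (-6 + 81/70 - 7128/35))/5 = -(-245545 - 1*(-417/2))/5 = -(-245545 + 417/2)/5 = -1/5*(-490673/2) = 490673/10 ≈ 49067.)
x = 490673/10 ≈ 49067.
sqrt(d + x) = sqrt(28191 + 490673/10) = sqrt(772583/10) = 7*sqrt(157670)/10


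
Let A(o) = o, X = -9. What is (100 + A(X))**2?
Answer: 8281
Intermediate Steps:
(100 + A(X))**2 = (100 - 9)**2 = 91**2 = 8281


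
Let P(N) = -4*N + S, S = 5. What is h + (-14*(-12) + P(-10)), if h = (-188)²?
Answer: 35557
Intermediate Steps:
h = 35344
P(N) = 5 - 4*N (P(N) = -4*N + 5 = 5 - 4*N)
h + (-14*(-12) + P(-10)) = 35344 + (-14*(-12) + (5 - 4*(-10))) = 35344 + (168 + (5 + 40)) = 35344 + (168 + 45) = 35344 + 213 = 35557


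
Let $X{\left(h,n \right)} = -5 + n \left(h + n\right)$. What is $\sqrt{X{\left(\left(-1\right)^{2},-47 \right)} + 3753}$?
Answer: $\sqrt{5910} \approx 76.876$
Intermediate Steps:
$\sqrt{X{\left(\left(-1\right)^{2},-47 \right)} + 3753} = \sqrt{\left(-5 + \left(-47\right)^{2} + \left(-1\right)^{2} \left(-47\right)\right) + 3753} = \sqrt{\left(-5 + 2209 + 1 \left(-47\right)\right) + 3753} = \sqrt{\left(-5 + 2209 - 47\right) + 3753} = \sqrt{2157 + 3753} = \sqrt{5910}$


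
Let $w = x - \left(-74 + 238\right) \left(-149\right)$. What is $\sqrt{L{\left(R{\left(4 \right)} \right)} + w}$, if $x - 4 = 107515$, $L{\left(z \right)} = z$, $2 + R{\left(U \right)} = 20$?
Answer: $\sqrt{131973} \approx 363.28$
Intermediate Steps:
$R{\left(U \right)} = 18$ ($R{\left(U \right)} = -2 + 20 = 18$)
$x = 107519$ ($x = 4 + 107515 = 107519$)
$w = 131955$ ($w = 107519 - \left(-74 + 238\right) \left(-149\right) = 107519 - 164 \left(-149\right) = 107519 - -24436 = 107519 + 24436 = 131955$)
$\sqrt{L{\left(R{\left(4 \right)} \right)} + w} = \sqrt{18 + 131955} = \sqrt{131973}$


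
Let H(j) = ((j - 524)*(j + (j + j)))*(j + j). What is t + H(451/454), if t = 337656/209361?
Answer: -10106147977372381/3265217325284 ≈ -3095.1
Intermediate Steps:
H(j) = 6*j**2*(-524 + j) (H(j) = ((-524 + j)*(j + 2*j))*(2*j) = ((-524 + j)*(3*j))*(2*j) = (3*j*(-524 + j))*(2*j) = 6*j**2*(-524 + j))
t = 112552/69787 (t = 337656*(1/209361) = 112552/69787 ≈ 1.6128)
t + H(451/454) = 112552/69787 + 6*(451/454)**2*(-524 + 451/454) = 112552/69787 + 6*(203401/206116)*(-237445/454) = 112552/69787 - 144889651335/46788332 = -10106147977372381/3265217325284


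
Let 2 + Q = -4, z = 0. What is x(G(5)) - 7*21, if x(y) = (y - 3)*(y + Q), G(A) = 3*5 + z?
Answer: -39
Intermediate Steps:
G(A) = 15 (G(A) = 3*5 + 0 = 15 + 0 = 15)
Q = -6 (Q = -2 - 4 = -6)
x(y) = (-6 + y)*(-3 + y) (x(y) = (y - 3)*(y - 6) = (-3 + y)*(-6 + y) = (-6 + y)*(-3 + y))
x(G(5)) - 7*21 = (18 + 15² - 9*15) - 7*21 = (18 + 225 - 135) - 147 = 108 - 147 = -39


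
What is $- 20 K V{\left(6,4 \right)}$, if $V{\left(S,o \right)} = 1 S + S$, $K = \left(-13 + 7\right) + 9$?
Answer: $-720$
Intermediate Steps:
$K = 3$ ($K = -6 + 9 = 3$)
$V{\left(S,o \right)} = 2 S$ ($V{\left(S,o \right)} = S + S = 2 S$)
$- 20 K V{\left(6,4 \right)} = \left(-20\right) 3 \cdot 2 \cdot 6 = \left(-60\right) 12 = -720$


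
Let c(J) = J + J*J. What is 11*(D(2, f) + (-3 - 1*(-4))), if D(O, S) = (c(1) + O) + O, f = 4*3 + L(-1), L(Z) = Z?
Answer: 77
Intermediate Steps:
c(J) = J + J²
f = 11 (f = 4*3 - 1 = 12 - 1 = 11)
D(O, S) = 2 + 2*O (D(O, S) = (1*(1 + 1) + O) + O = (1*2 + O) + O = (2 + O) + O = 2 + 2*O)
11*(D(2, f) + (-3 - 1*(-4))) = 11*((2 + 2*2) + (-3 - 1*(-4))) = 11*((2 + 4) + (-3 + 4)) = 11*(6 + 1) = 11*7 = 77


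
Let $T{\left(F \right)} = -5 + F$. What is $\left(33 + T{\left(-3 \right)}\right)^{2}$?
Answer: $625$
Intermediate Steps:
$\left(33 + T{\left(-3 \right)}\right)^{2} = \left(33 - 8\right)^{2} = 25^{2} = 625$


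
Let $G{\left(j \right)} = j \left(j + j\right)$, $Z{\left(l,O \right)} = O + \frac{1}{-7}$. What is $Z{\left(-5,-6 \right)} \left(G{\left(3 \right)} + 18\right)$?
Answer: $- \frac{1548}{7} \approx -221.14$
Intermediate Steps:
$Z{\left(l,O \right)} = - \frac{1}{7} + O$ ($Z{\left(l,O \right)} = O - \frac{1}{7} = - \frac{1}{7} + O$)
$G{\left(j \right)} = 2 j^{2}$ ($G{\left(j \right)} = j 2 j = 2 j^{2}$)
$Z{\left(-5,-6 \right)} \left(G{\left(3 \right)} + 18\right) = \left(- \frac{1}{7} - 6\right) \left(2 \cdot 3^{2} + 18\right) = - \frac{43 \left(2 \cdot 9 + 18\right)}{7} = - \frac{43 \left(18 + 18\right)}{7} = \left(- \frac{43}{7}\right) 36 = - \frac{1548}{7}$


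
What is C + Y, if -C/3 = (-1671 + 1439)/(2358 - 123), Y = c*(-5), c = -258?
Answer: 961282/745 ≈ 1290.3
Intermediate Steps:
Y = 1290 (Y = -258*(-5) = 1290)
C = 232/745 (C = -3*(-1671 + 1439)/(2358 - 123) = -(-696)/2235 = -3*(-232/2235) = 232/745 ≈ 0.31141)
C + Y = 232/745 + 1290 = 961282/745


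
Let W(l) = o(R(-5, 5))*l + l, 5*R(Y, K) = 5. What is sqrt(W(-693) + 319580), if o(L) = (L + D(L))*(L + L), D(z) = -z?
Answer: sqrt(318887) ≈ 564.70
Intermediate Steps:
R(Y, K) = 1 (R(Y, K) = (1/5)*5 = 1)
o(L) = 0 (o(L) = (L - L)*(L + L) = 0*(2*L) = 0)
W(l) = l (W(l) = 0*l + l = 0 + l = l)
sqrt(W(-693) + 319580) = sqrt(-693 + 319580) = sqrt(318887)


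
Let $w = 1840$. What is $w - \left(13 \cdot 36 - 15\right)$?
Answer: $1387$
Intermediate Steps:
$w - \left(13 \cdot 36 - 15\right) = 1840 - \left(13 \cdot 36 - 15\right) = 1840 - \left(468 - 15\right) = 1840 - 453 = 1387$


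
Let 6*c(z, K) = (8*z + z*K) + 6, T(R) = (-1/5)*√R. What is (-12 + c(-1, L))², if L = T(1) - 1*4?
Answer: 121801/900 ≈ 135.33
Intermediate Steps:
T(R) = -√R/5 (T(R) = (-1*⅕)*√R = -√R/5)
L = -21/5 (L = -√1/5 - 1*4 = -⅕*1 - 4 = -⅕ - 4 = -21/5 ≈ -4.2000)
c(z, K) = 1 + 4*z/3 + K*z/6 (c(z, K) = ((8*z + z*K) + 6)/6 = ((8*z + K*z) + 6)/6 = (6 + 8*z + K*z)/6 = 1 + 4*z/3 + K*z/6)
(-12 + c(-1, L))² = (-12 + (1 + (4/3)*(-1) + (⅙)*(-21/5)*(-1)))² = (-12 + (1 - 4/3 + 7/10))² = (-12 + 11/30)² = (-349/30)² = 121801/900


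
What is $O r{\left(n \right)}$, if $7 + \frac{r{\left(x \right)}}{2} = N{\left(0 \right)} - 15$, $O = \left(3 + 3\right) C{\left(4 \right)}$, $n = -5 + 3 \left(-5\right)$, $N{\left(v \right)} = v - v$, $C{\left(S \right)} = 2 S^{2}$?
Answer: $-8448$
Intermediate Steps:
$N{\left(v \right)} = 0$
$n = -20$ ($n = -5 - 15 = -20$)
$O = 192$ ($O = \left(3 + 3\right) 2 \cdot 4^{2} = 6 \cdot 2 \cdot 16 = 6 \cdot 32 = 192$)
$r{\left(x \right)} = -44$ ($r{\left(x \right)} = -14 + 2 \left(0 - 15\right) = -14 + 2 \left(-15\right) = -14 - 30 = -44$)
$O r{\left(n \right)} = 192 \left(-44\right) = -8448$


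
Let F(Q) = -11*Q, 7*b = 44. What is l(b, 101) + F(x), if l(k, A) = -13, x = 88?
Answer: -981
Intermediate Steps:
b = 44/7 (b = (⅐)*44 = 44/7 ≈ 6.2857)
l(b, 101) + F(x) = -13 - 11*88 = -13 - 968 = -981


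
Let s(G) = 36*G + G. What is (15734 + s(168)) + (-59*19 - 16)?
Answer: 20813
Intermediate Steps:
s(G) = 37*G
(15734 + s(168)) + (-59*19 - 16) = (15734 + 37*168) + (-59*19 - 16) = (15734 + 6216) + (-1121 - 16) = 21950 - 1137 = 20813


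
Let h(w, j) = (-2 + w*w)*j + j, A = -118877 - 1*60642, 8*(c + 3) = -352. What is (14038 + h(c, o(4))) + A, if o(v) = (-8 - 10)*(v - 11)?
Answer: 112727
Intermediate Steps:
c = -47 (c = -3 + (1/8)*(-352) = -3 - 44 = -47)
A = -179519 (A = -118877 - 60642 = -179519)
o(v) = 198 - 18*v (o(v) = -18*(-11 + v) = 198 - 18*v)
h(w, j) = j + j*(-2 + w**2) (h(w, j) = (-2 + w**2)*j + j = j*(-2 + w**2) + j = j + j*(-2 + w**2))
(14038 + h(c, o(4))) + A = (14038 + (198 - 18*4)*(-1 + (-47)**2)) - 179519 = (14038 + (198 - 72)*(-1 + 2209)) - 179519 = (14038 + 126*2208) - 179519 = (14038 + 278208) - 179519 = 292246 - 179519 = 112727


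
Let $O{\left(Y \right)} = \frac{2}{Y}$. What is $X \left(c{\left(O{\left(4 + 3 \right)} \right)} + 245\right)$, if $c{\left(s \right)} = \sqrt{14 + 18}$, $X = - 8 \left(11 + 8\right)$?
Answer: $-37240 - 608 \sqrt{2} \approx -38100.0$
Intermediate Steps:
$X = -152$ ($X = \left(-8\right) 19 = -152$)
$c{\left(s \right)} = 4 \sqrt{2}$ ($c{\left(s \right)} = \sqrt{32} = 4 \sqrt{2}$)
$X \left(c{\left(O{\left(4 + 3 \right)} \right)} + 245\right) = - 152 \left(4 \sqrt{2} + 245\right) = - 152 \left(245 + 4 \sqrt{2}\right) = -37240 - 608 \sqrt{2}$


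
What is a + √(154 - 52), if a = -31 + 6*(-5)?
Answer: -61 + √102 ≈ -50.901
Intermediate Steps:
a = -61 (a = -31 - 30 = -61)
a + √(154 - 52) = -61 + √(154 - 52) = -61 + √102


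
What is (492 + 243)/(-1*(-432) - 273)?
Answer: 245/53 ≈ 4.6226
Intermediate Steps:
(492 + 243)/(-1*(-432) - 273) = 735/(432 - 273) = 735/159 = 735*(1/159) = 245/53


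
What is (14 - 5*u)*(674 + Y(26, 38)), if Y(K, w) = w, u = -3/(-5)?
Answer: 7832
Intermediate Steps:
u = ⅗ (u = -3*(-⅕) = ⅗ ≈ 0.60000)
(14 - 5*u)*(674 + Y(26, 38)) = (14 - 5*⅗)*(674 + 38) = (14 - 3)*712 = 11*712 = 7832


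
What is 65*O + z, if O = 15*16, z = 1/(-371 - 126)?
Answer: 7753199/497 ≈ 15600.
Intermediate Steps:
z = -1/497 (z = 1/(-497) = -1/497 ≈ -0.0020121)
O = 240
65*O + z = 65*240 - 1/497 = 15600 - 1/497 = 7753199/497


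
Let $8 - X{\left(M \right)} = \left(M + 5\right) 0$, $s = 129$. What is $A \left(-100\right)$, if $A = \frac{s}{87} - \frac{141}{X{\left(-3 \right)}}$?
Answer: $\frac{93625}{58} \approx 1614.2$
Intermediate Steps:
$X{\left(M \right)} = 8$ ($X{\left(M \right)} = 8 - \left(M + 5\right) 0 = 8 - \left(5 + M\right) 0 = 8 - 0 = 8 + 0 = 8$)
$A = - \frac{3745}{232}$ ($A = \frac{129}{87} - \frac{141}{8} = 129 \cdot \frac{1}{87} - \frac{141}{8} = \frac{43}{29} - \frac{141}{8} = - \frac{3745}{232} \approx -16.142$)
$A \left(-100\right) = \left(- \frac{3745}{232}\right) \left(-100\right) = \frac{93625}{58}$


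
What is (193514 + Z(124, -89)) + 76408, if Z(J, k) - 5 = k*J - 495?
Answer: 258396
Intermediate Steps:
Z(J, k) = -490 + J*k (Z(J, k) = 5 + (k*J - 495) = 5 + (J*k - 495) = 5 + (-495 + J*k) = -490 + J*k)
(193514 + Z(124, -89)) + 76408 = (193514 + (-490 + 124*(-89))) + 76408 = (193514 + (-490 - 11036)) + 76408 = (193514 - 11526) + 76408 = 181988 + 76408 = 258396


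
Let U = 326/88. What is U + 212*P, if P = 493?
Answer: 4598867/44 ≈ 1.0452e+5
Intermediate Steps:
U = 163/44 (U = 326*(1/88) = 163/44 ≈ 3.7045)
U + 212*P = 163/44 + 212*493 = 163/44 + 104516 = 4598867/44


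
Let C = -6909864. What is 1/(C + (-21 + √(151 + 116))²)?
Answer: -191921/1326012115593 + 7*√267/7956072693558 ≈ -1.4472e-7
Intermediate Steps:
1/(C + (-21 + √(151 + 116))²) = 1/(-6909864 + (-21 + √(151 + 116))²) = 1/(-6909864 + (-21 + √267)²)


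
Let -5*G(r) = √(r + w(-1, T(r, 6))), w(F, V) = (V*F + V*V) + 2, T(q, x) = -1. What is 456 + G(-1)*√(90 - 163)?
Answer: 456 - I*√219/5 ≈ 456.0 - 2.9597*I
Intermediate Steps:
w(F, V) = 2 + V² + F*V (w(F, V) = (F*V + V²) + 2 = (V² + F*V) + 2 = 2 + V² + F*V)
G(r) = -√(4 + r)/5 (G(r) = -√(r + (2 + (-1)² - 1*(-1)))/5 = -√(r + (2 + 1 + 1))/5 = -√(r + 4)/5 = -√(4 + r)/5)
456 + G(-1)*√(90 - 163) = 456 + (-√(4 - 1)/5)*√(90 - 163) = 456 + (-√3/5)*√(-73) = 456 + (-√3/5)*(I*√73) = 456 - I*√219/5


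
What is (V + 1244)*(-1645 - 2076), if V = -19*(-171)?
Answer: -16718453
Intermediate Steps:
V = 3249
(V + 1244)*(-1645 - 2076) = (3249 + 1244)*(-1645 - 2076) = 4493*(-3721) = -16718453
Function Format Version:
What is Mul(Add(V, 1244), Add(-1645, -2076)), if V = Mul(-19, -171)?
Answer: -16718453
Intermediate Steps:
V = 3249
Mul(Add(V, 1244), Add(-1645, -2076)) = Mul(Add(3249, 1244), Add(-1645, -2076)) = Mul(4493, -3721) = -16718453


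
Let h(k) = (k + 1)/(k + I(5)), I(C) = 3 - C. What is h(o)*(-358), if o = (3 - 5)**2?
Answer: -895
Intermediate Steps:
o = 4 (o = (-2)**2 = 4)
h(k) = (1 + k)/(-2 + k) (h(k) = (k + 1)/(k + (3 - 1*5)) = (1 + k)/(k + (3 - 5)) = (1 + k)/(k - 2) = (1 + k)/(-2 + k))
h(o)*(-358) = ((1 + 4)/(-2 + 4))*(-358) = (5/2)*(-358) = -895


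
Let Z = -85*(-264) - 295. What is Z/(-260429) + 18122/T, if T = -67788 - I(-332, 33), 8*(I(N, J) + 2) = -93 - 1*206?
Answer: -49758301109/141149653281 ≈ -0.35252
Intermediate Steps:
I(N, J) = -315/8 (I(N, J) = -2 + (-93 - 1*206)/8 = -2 + (-93 - 206)/8 = -2 + (1/8)*(-299) = -2 - 299/8 = -315/8)
Z = 22145 (Z = 22440 - 295 = 22145)
T = -541989/8 (T = -67788 - 1*(-315/8) = -67788 + 315/8 = -541989/8 ≈ -67749.)
Z/(-260429) + 18122/T = 22145/(-260429) + 18122/(-541989/8) = 22145*(-1/260429) + 18122*(-8/541989) = -22145/260429 - 144976/541989 = -49758301109/141149653281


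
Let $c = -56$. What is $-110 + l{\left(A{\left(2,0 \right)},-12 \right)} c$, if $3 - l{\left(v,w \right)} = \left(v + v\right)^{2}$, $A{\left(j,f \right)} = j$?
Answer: $618$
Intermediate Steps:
$l{\left(v,w \right)} = 3 - 4 v^{2}$ ($l{\left(v,w \right)} = 3 - \left(v + v\right)^{2} = 3 - \left(2 v\right)^{2} = 3 - 4 v^{2}$)
$-110 + l{\left(A{\left(2,0 \right)},-12 \right)} c = -110 + \left(3 - 4 \cdot 2^{2}\right) \left(-56\right) = -110 + \left(3 - 16\right) \left(-56\right) = -110 - -728 = -110 + 728 = 618$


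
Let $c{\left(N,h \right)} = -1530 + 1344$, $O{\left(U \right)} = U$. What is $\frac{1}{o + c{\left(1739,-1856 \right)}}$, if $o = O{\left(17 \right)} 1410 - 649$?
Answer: $\frac{1}{23135} \approx 4.3225 \cdot 10^{-5}$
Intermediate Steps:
$c{\left(N,h \right)} = -186$
$o = 23321$ ($o = 17 \cdot 1410 - 649 = 23970 - 649 = 23321$)
$\frac{1}{o + c{\left(1739,-1856 \right)}} = \frac{1}{23321 - 186} = \frac{1}{23135}$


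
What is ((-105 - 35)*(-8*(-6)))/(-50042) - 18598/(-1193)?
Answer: 469349038/29850053 ≈ 15.724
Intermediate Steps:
((-105 - 35)*(-8*(-6)))/(-50042) - 18598/(-1193) = -140*48*(-1/50042) - 18598*(-1/1193) = -6720*(-1/50042) + 18598/1193 = 3360/25021 + 18598/1193 = 469349038/29850053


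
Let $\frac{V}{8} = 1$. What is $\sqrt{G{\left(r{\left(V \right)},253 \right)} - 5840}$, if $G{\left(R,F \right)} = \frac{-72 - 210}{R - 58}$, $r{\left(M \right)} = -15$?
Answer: $\frac{i \sqrt{31100774}}{73} \approx 76.395 i$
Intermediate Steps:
$V = 8$ ($V = 8 \cdot 1 = 8$)
$G{\left(R,F \right)} = - \frac{282}{-58 + R}$
$\sqrt{G{\left(r{\left(V \right)},253 \right)} - 5840} = \sqrt{- \frac{282}{-58 - 15} - 5840} = \sqrt{- \frac{282}{-73} - 5840} = \sqrt{\left(-282\right) \left(- \frac{1}{73}\right) - 5840} = \sqrt{\frac{282}{73} - 5840} = \sqrt{- \frac{426038}{73}} = \frac{i \sqrt{31100774}}{73}$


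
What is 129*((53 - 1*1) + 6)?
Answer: 7482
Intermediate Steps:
129*((53 - 1*1) + 6) = 129*((53 - 1) + 6) = 129*(52 + 6) = 129*58 = 7482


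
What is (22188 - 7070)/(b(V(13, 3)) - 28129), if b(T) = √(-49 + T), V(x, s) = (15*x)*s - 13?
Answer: -212627111/395620059 - 7559*√523/395620059 ≈ -0.53789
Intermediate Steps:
V(x, s) = -13 + 15*s*x (V(x, s) = 15*s*x - 13 = -13 + 15*s*x)
(22188 - 7070)/(b(V(13, 3)) - 28129) = (22188 - 7070)/(√(-49 + (-13 + 15*3*13)) - 28129) = 15118/(√(-49 + (-13 + 585)) - 28129) = 15118/(√(-49 + 572) - 28129) = 15118/(√523 - 28129) = 15118/(-28129 + √523)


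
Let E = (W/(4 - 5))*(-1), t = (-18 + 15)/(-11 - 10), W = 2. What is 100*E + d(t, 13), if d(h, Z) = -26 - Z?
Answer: 161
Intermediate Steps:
t = 1/7 (t = -3/(-21) = -3*(-1/21) = 1/7 ≈ 0.14286)
E = 2 (E = (2/(4 - 5))*(-1) = (2/(-1))*(-1) = (2*(-1))*(-1) = -2*(-1) = 2)
100*E + d(t, 13) = 100*2 + (-26 - 1*13) = 200 + (-26 - 13) = 200 - 39 = 161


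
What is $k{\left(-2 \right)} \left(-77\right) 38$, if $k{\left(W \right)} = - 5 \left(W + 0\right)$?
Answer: $-29260$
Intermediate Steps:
$k{\left(W \right)} = - 5 W$
$k{\left(-2 \right)} \left(-77\right) 38 = \left(-5\right) \left(-2\right) \left(-77\right) 38 = 10 \left(-77\right) 38 = \left(-770\right) 38 = -29260$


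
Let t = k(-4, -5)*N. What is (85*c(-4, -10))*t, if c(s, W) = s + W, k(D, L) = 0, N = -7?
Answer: 0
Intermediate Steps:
c(s, W) = W + s
t = 0 (t = 0*(-7) = 0)
(85*c(-4, -10))*t = (85*(-10 - 4))*0 = (85*(-14))*0 = -1190*0 = 0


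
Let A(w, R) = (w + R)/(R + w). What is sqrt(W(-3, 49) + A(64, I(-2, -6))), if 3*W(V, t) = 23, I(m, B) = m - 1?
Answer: sqrt(78)/3 ≈ 2.9439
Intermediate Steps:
I(m, B) = -1 + m
W(V, t) = 23/3 (W(V, t) = (1/3)*23 = 23/3)
A(w, R) = 1 (A(w, R) = (R + w)/(R + w) = 1)
sqrt(W(-3, 49) + A(64, I(-2, -6))) = sqrt(23/3 + 1) = sqrt(26/3) = sqrt(78)/3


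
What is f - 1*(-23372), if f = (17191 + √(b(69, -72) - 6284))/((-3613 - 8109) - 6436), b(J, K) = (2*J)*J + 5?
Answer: 424371585/18158 - √3243/18158 ≈ 23371.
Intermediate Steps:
b(J, K) = 5 + 2*J² (b(J, K) = 2*J² + 5 = 5 + 2*J²)
f = -17191/18158 - √3243/18158 (f = (17191 + √((5 + 2*69²) - 6284))/((-3613 - 8109) - 6436) = (17191 + √((5 + 2*4761) - 6284))/(-11722 - 6436) = (17191 + √((5 + 9522) - 6284))/(-18158) = (17191 + √(9527 - 6284))*(-1/18158) = (17191 + √3243)*(-1/18158) = -17191/18158 - √3243/18158 ≈ -0.94988)
f - 1*(-23372) = (-17191/18158 - √3243/18158) - 1*(-23372) = (-17191/18158 - √3243/18158) + 23372 = 424371585/18158 - √3243/18158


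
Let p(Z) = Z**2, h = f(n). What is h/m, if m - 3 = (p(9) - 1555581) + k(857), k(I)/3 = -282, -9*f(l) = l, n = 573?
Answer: 191/4669029 ≈ 4.0908e-5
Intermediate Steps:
f(l) = -l/9
k(I) = -846 (k(I) = 3*(-282) = -846)
h = -191/3 (h = -1/9*573 = -191/3 ≈ -63.667)
m = -1556343 (m = 3 + ((9**2 - 1555581) - 846) = 3 + ((81 - 1555581) - 846) = 3 + (-1555500 - 846) = 3 - 1556346 = -1556343)
h/m = -191/3/(-1556343) = -191/3*(-1/1556343) = 191/4669029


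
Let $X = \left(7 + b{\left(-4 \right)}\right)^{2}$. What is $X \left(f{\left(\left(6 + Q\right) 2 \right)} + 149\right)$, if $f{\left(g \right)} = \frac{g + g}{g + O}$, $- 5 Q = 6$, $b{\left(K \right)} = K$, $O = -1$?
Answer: $\frac{58527}{43} \approx 1361.1$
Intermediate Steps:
$Q = - \frac{6}{5}$ ($Q = \left(- \frac{1}{5}\right) 6 = - \frac{6}{5} \approx -1.2$)
$X = 9$ ($X = \left(7 - 4\right)^{2} = 3^{2} = 9$)
$f{\left(g \right)} = \frac{2 g}{-1 + g}$ ($f{\left(g \right)} = \frac{g + g}{g - 1} = \frac{2 g}{-1 + g}$)
$X \left(f{\left(\left(6 + Q\right) 2 \right)} + 149\right) = 9 \left(\frac{2 \left(6 - \frac{6}{5}\right) 2}{-1 + \left(6 - \frac{6}{5}\right) 2} + 149\right) = 9 \left(\frac{2 \cdot \frac{24}{5} \cdot 2}{-1 + \frac{24}{5} \cdot 2} + 149\right) = 9 \left(2 \cdot \frac{48}{5} \frac{1}{-1 + \frac{48}{5}} + 149\right) = 9 \left(2 \cdot \frac{48}{5} \frac{1}{\frac{43}{5}} + 149\right) = 9 \left(2 \cdot \frac{48}{5} \cdot \frac{5}{43} + 149\right) = 9 \left(\frac{96}{43} + 149\right) = 9 \cdot \frac{6503}{43} = \frac{58527}{43}$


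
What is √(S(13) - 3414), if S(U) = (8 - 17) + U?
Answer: I*√3410 ≈ 58.395*I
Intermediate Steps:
S(U) = -9 + U
√(S(13) - 3414) = √((-9 + 13) - 3414) = √(4 - 3414) = √(-3410) = I*√3410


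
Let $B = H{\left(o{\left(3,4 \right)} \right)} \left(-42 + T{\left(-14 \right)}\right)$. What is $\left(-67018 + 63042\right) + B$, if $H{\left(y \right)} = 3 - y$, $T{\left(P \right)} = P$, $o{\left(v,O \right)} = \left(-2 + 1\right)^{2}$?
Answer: $-4088$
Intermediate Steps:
$o{\left(v,O \right)} = 1$ ($o{\left(v,O \right)} = \left(-1\right)^{2} = 1$)
$B = -112$ ($B = \left(3 - 1\right) \left(-42 - 14\right) = \left(3 - 1\right) \left(-56\right) = 2 \left(-56\right) = -112$)
$\left(-67018 + 63042\right) + B = \left(-67018 + 63042\right) - 112 = -3976 - 112 = -4088$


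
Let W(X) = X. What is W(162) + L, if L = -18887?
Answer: -18725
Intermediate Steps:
W(162) + L = 162 - 18887 = -18725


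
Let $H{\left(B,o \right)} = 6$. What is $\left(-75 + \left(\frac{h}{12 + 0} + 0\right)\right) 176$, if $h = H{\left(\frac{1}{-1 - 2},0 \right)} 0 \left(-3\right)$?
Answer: $-13200$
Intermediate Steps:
$h = 0$ ($h = 6 \cdot 0 \left(-3\right) = 0 \left(-3\right) = 0$)
$\left(-75 + \left(\frac{h}{12 + 0} + 0\right)\right) 176 = \left(-75 + \left(\frac{1}{12 + 0} \cdot 0 + 0\right)\right) 176 = \left(-75 + \left(\frac{1}{12} \cdot 0 + 0\right)\right) 176 = \left(-75 + \left(0 + 0\right)\right) 176 = \left(-75 + 0\right) 176 = \left(-75\right) 176 = -13200$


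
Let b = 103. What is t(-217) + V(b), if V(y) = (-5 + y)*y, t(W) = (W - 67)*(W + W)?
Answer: 133350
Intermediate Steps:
t(W) = 2*W*(-67 + W) (t(W) = (-67 + W)*(2*W) = 2*W*(-67 + W))
V(y) = y*(-5 + y)
t(-217) + V(b) = 2*(-217)*(-67 - 217) + 103*(-5 + 103) = 2*(-217)*(-284) + 103*98 = 123256 + 10094 = 133350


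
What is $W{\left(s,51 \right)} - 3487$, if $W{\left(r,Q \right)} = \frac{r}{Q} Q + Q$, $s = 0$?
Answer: $-3436$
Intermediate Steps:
$W{\left(r,Q \right)} = Q + r$ ($W{\left(r,Q \right)} = \frac{r}{Q} Q + Q = r + Q = Q + r$)
$W{\left(s,51 \right)} - 3487 = \left(51 + 0\right) - 3487 = 51 - 3487 = -3436$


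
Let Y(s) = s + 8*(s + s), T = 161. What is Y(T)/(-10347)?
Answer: -2737/10347 ≈ -0.26452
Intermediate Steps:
Y(s) = 17*s (Y(s) = s + 8*(2*s) = s + 16*s = 17*s)
Y(T)/(-10347) = (17*161)/(-10347) = 2737*(-1/10347) = -2737/10347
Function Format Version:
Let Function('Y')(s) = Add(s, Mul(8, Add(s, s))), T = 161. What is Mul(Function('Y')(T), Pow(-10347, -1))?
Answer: Rational(-2737, 10347) ≈ -0.26452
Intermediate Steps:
Function('Y')(s) = Mul(17, s) (Function('Y')(s) = Add(s, Mul(8, Mul(2, s))) = Add(s, Mul(16, s)) = Mul(17, s))
Mul(Function('Y')(T), Pow(-10347, -1)) = Mul(Mul(17, 161), Pow(-10347, -1)) = Mul(2737, Rational(-1, 10347)) = Rational(-2737, 10347)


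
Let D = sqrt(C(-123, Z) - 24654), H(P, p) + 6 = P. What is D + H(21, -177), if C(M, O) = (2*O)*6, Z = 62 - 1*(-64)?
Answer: 15 + I*sqrt(23142) ≈ 15.0 + 152.13*I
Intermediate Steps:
Z = 126 (Z = 62 + 64 = 126)
C(M, O) = 12*O
H(P, p) = -6 + P
D = I*sqrt(23142) (D = sqrt(12*126 - 24654) = sqrt(1512 - 24654) = sqrt(-23142) = I*sqrt(23142) ≈ 152.13*I)
D + H(21, -177) = I*sqrt(23142) + (-6 + 21) = I*sqrt(23142) + 15 = 15 + I*sqrt(23142)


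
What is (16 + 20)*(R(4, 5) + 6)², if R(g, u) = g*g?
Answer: 17424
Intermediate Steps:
R(g, u) = g²
(16 + 20)*(R(4, 5) + 6)² = (16 + 20)*(4² + 6)² = 36*(16 + 6)² = 36*22² = 36*484 = 17424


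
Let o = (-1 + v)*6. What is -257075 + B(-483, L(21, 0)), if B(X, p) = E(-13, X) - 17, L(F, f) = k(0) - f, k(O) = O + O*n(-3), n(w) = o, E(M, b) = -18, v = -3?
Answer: -257110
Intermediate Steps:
o = -24 (o = (-1 - 3)*6 = -4*6 = -24)
n(w) = -24
k(O) = -23*O (k(O) = O + O*(-24) = O - 24*O = -23*O)
L(F, f) = -f (L(F, f) = -23*0 - f = 0 - f = -f)
B(X, p) = -35 (B(X, p) = -18 - 17 = -35)
-257075 + B(-483, L(21, 0)) = -257075 - 35 = -257110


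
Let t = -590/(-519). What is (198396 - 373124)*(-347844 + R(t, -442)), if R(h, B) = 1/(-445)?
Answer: 27046248636968/445 ≈ 6.0778e+10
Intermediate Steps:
t = 590/519 (t = -590*(-1/519) = 590/519 ≈ 1.1368)
R(h, B) = -1/445
(198396 - 373124)*(-347844 + R(t, -442)) = (198396 - 373124)*(-347844 - 1/445) = -174728*(-154790581/445) = 27046248636968/445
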